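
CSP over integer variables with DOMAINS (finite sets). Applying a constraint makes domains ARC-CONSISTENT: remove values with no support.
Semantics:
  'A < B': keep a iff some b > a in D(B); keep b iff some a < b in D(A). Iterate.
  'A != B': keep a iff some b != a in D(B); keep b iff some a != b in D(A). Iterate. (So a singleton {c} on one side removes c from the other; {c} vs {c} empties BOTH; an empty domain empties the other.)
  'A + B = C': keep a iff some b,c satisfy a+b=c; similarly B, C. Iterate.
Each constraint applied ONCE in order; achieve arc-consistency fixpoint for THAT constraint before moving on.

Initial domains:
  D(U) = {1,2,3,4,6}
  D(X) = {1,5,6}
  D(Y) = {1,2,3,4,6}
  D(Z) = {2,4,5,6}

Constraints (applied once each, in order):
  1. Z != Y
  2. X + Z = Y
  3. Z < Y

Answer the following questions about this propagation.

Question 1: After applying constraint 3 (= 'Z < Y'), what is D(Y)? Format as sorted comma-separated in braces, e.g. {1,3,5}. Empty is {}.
Constraint 1 (Z != Y) on D(Z)={2,4,5,6} D(Y)={1,2,3,4,6}: no change
Constraint 2 (X + Z = Y) on D(X)={1,5,6} D(Z)={2,4,5,6} D(Y)={1,2,3,4,6}: X {1,5,6}->{1}; Z {2,4,5,6}->{2,5}; Y {1,2,3,4,6}->{3,6}
Constraint 3 (Z < Y) on D(Z)={2,5} D(Y)={3,6}: no change
So after constraint 3: D(Y) = {3,6}

Answer: {3,6}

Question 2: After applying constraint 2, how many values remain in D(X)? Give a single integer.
Answer: 1

Derivation:
Constraint 1 (Z != Y) on D(Z)={2,4,5,6} D(Y)={1,2,3,4,6}: no change
Constraint 2 (X + Z = Y) on D(X)={1,5,6} D(Z)={2,4,5,6} D(Y)={1,2,3,4,6}: X {1,5,6}->{1}; Z {2,4,5,6}->{2,5}; Y {1,2,3,4,6}->{3,6}
So after constraint 2: D(X)={1}, size = 1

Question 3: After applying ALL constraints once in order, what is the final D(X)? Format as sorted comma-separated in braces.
Answer: {1}

Derivation:
Constraint 1 (Z != Y) on D(Z)={2,4,5,6} D(Y)={1,2,3,4,6}: no change
Constraint 2 (X + Z = Y) on D(X)={1,5,6} D(Z)={2,4,5,6} D(Y)={1,2,3,4,6}: X {1,5,6}->{1}; Z {2,4,5,6}->{2,5}; Y {1,2,3,4,6}->{3,6}
Constraint 3 (Z < Y) on D(Z)={2,5} D(Y)={3,6}: no change
So after all 3 constraints: D(X) = {1}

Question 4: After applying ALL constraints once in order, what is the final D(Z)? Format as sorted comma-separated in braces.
Answer: {2,5}

Derivation:
Constraint 1 (Z != Y) on D(Z)={2,4,5,6} D(Y)={1,2,3,4,6}: no change
Constraint 2 (X + Z = Y) on D(X)={1,5,6} D(Z)={2,4,5,6} D(Y)={1,2,3,4,6}: X {1,5,6}->{1}; Z {2,4,5,6}->{2,5}; Y {1,2,3,4,6}->{3,6}
Constraint 3 (Z < Y) on D(Z)={2,5} D(Y)={3,6}: no change
So after all 3 constraints: D(Z) = {2,5}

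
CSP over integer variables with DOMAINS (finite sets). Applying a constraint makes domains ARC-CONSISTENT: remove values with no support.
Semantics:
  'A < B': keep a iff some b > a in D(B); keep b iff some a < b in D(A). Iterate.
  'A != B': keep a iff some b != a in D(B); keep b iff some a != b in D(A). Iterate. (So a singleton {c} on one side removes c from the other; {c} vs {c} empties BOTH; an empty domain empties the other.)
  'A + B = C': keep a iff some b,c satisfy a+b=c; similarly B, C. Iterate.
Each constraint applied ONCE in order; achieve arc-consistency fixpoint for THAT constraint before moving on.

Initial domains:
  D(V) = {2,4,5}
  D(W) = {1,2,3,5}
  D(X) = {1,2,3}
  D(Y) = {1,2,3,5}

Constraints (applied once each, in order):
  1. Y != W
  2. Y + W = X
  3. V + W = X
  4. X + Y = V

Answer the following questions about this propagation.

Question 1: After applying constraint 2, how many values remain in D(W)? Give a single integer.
Answer: 2

Derivation:
Constraint 1 (Y != W) on D(Y)={1,2,3,5} D(W)={1,2,3,5}: no change
Constraint 2 (Y + W = X) on D(Y)={1,2,3,5} D(W)={1,2,3,5} D(X)={1,2,3}: Y {1,2,3,5}->{1,2}; W {1,2,3,5}->{1,2}; X {1,2,3}->{2,3}
So after constraint 2: D(W)={1,2}, size = 2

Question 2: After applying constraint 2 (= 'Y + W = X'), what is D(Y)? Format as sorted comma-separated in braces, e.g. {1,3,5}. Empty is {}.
Answer: {1,2}

Derivation:
Constraint 1 (Y != W) on D(Y)={1,2,3,5} D(W)={1,2,3,5}: no change
Constraint 2 (Y + W = X) on D(Y)={1,2,3,5} D(W)={1,2,3,5} D(X)={1,2,3}: Y {1,2,3,5}->{1,2}; W {1,2,3,5}->{1,2}; X {1,2,3}->{2,3}
So after constraint 2: D(Y) = {1,2}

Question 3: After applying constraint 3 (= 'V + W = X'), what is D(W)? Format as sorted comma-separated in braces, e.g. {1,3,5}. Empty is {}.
Answer: {1}

Derivation:
Constraint 1 (Y != W) on D(Y)={1,2,3,5} D(W)={1,2,3,5}: no change
Constraint 2 (Y + W = X) on D(Y)={1,2,3,5} D(W)={1,2,3,5} D(X)={1,2,3}: Y {1,2,3,5}->{1,2}; W {1,2,3,5}->{1,2}; X {1,2,3}->{2,3}
Constraint 3 (V + W = X) on D(V)={2,4,5} D(W)={1,2} D(X)={2,3}: V {2,4,5}->{2}; W {1,2}->{1}; X {2,3}->{3}
So after constraint 3: D(W) = {1}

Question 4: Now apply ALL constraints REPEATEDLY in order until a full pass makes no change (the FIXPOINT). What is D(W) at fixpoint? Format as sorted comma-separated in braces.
Answer: {}

Derivation:
pass 0 (initial): D(W)={1,2,3,5}
pass 1: V {2,4,5}->{}; W {1,2,3,5}->{1}; X {1,2,3}->{}; Y {1,2,3,5}->{}
pass 2: W {1}->{}
pass 3: no change
Fixpoint after 3 passes: D(W) = {}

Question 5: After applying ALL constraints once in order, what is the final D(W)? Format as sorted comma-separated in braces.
Constraint 1 (Y != W) on D(Y)={1,2,3,5} D(W)={1,2,3,5}: no change
Constraint 2 (Y + W = X) on D(Y)={1,2,3,5} D(W)={1,2,3,5} D(X)={1,2,3}: Y {1,2,3,5}->{1,2}; W {1,2,3,5}->{1,2}; X {1,2,3}->{2,3}
Constraint 3 (V + W = X) on D(V)={2,4,5} D(W)={1,2} D(X)={2,3}: V {2,4,5}->{2}; W {1,2}->{1}; X {2,3}->{3}
Constraint 4 (X + Y = V) on D(X)={3} D(Y)={1,2} D(V)={2}: X {3}->{}; Y {1,2}->{}; V {2}->{}
So after all 4 constraints: D(W) = {1}

Answer: {1}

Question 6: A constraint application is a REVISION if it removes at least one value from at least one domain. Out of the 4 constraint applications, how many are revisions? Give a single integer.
Constraint 1 (Y != W) on D(Y)={1,2,3,5} D(W)={1,2,3,5}: no change => not a revision
Constraint 2 (Y + W = X) on D(Y)={1,2,3,5} D(W)={1,2,3,5} D(X)={1,2,3}: Y {1,2,3,5}->{1,2}; W {1,2,3,5}->{1,2}; X {1,2,3}->{2,3} => REVISION
Constraint 3 (V + W = X) on D(V)={2,4,5} D(W)={1,2} D(X)={2,3}: V {2,4,5}->{2}; W {1,2}->{1}; X {2,3}->{3} => REVISION
Constraint 4 (X + Y = V) on D(X)={3} D(Y)={1,2} D(V)={2}: X {3}->{}; Y {1,2}->{}; V {2}->{} => REVISION
Total revisions = 3

Answer: 3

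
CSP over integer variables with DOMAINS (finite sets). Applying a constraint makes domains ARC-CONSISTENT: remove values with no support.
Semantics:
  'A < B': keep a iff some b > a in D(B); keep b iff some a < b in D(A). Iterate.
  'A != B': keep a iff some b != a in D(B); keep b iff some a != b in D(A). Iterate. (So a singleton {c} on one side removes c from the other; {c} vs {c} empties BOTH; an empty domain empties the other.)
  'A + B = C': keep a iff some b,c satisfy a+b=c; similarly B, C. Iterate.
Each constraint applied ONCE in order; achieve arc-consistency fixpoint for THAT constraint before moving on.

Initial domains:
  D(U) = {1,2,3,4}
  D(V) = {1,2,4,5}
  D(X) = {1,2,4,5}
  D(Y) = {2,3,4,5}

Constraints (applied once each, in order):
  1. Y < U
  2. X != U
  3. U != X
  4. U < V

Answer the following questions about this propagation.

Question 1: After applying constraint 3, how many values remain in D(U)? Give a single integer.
Answer: 2

Derivation:
Constraint 1 (Y < U) on D(Y)={2,3,4,5} D(U)={1,2,3,4}: Y {2,3,4,5}->{2,3}; U {1,2,3,4}->{3,4}
Constraint 2 (X != U) on D(X)={1,2,4,5} D(U)={3,4}: no change
Constraint 3 (U != X) on D(U)={3,4} D(X)={1,2,4,5}: no change
So after constraint 3: D(U)={3,4}, size = 2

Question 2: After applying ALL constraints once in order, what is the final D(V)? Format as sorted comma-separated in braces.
Constraint 1 (Y < U) on D(Y)={2,3,4,5} D(U)={1,2,3,4}: Y {2,3,4,5}->{2,3}; U {1,2,3,4}->{3,4}
Constraint 2 (X != U) on D(X)={1,2,4,5} D(U)={3,4}: no change
Constraint 3 (U != X) on D(U)={3,4} D(X)={1,2,4,5}: no change
Constraint 4 (U < V) on D(U)={3,4} D(V)={1,2,4,5}: V {1,2,4,5}->{4,5}
So after all 4 constraints: D(V) = {4,5}

Answer: {4,5}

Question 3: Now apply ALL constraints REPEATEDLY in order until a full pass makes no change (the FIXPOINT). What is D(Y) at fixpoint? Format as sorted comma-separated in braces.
Answer: {2,3}

Derivation:
pass 0 (initial): D(Y)={2,3,4,5}
pass 1: U {1,2,3,4}->{3,4}; V {1,2,4,5}->{4,5}; Y {2,3,4,5}->{2,3}
pass 2: no change
Fixpoint after 2 passes: D(Y) = {2,3}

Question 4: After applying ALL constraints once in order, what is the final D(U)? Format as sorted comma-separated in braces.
Answer: {3,4}

Derivation:
Constraint 1 (Y < U) on D(Y)={2,3,4,5} D(U)={1,2,3,4}: Y {2,3,4,5}->{2,3}; U {1,2,3,4}->{3,4}
Constraint 2 (X != U) on D(X)={1,2,4,5} D(U)={3,4}: no change
Constraint 3 (U != X) on D(U)={3,4} D(X)={1,2,4,5}: no change
Constraint 4 (U < V) on D(U)={3,4} D(V)={1,2,4,5}: V {1,2,4,5}->{4,5}
So after all 4 constraints: D(U) = {3,4}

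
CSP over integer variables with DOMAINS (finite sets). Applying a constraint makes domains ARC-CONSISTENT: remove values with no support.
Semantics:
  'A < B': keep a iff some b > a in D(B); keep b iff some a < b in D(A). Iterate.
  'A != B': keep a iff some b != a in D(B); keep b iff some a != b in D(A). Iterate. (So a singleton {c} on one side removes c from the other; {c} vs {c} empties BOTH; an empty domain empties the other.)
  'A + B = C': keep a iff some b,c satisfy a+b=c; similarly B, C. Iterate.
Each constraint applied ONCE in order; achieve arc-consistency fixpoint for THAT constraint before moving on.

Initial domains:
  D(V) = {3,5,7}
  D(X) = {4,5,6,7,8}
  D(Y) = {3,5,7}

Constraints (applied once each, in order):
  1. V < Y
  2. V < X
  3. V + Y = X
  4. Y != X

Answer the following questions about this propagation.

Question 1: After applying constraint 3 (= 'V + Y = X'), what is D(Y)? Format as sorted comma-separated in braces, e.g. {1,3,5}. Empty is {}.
Constraint 1 (V < Y) on D(V)={3,5,7} D(Y)={3,5,7}: V {3,5,7}->{3,5}; Y {3,5,7}->{5,7}
Constraint 2 (V < X) on D(V)={3,5} D(X)={4,5,6,7,8}: no change
Constraint 3 (V + Y = X) on D(V)={3,5} D(Y)={5,7} D(X)={4,5,6,7,8}: V {3,5}->{3}; Y {5,7}->{5}; X {4,5,6,7,8}->{8}
So after constraint 3: D(Y) = {5}

Answer: {5}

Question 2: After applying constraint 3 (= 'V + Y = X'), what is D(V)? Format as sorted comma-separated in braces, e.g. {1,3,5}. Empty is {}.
Answer: {3}

Derivation:
Constraint 1 (V < Y) on D(V)={3,5,7} D(Y)={3,5,7}: V {3,5,7}->{3,5}; Y {3,5,7}->{5,7}
Constraint 2 (V < X) on D(V)={3,5} D(X)={4,5,6,7,8}: no change
Constraint 3 (V + Y = X) on D(V)={3,5} D(Y)={5,7} D(X)={4,5,6,7,8}: V {3,5}->{3}; Y {5,7}->{5}; X {4,5,6,7,8}->{8}
So after constraint 3: D(V) = {3}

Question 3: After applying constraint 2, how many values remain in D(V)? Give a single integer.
Answer: 2

Derivation:
Constraint 1 (V < Y) on D(V)={3,5,7} D(Y)={3,5,7}: V {3,5,7}->{3,5}; Y {3,5,7}->{5,7}
Constraint 2 (V < X) on D(V)={3,5} D(X)={4,5,6,7,8}: no change
So after constraint 2: D(V)={3,5}, size = 2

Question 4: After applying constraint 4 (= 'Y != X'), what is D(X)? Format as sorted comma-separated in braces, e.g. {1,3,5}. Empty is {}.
Answer: {8}

Derivation:
Constraint 1 (V < Y) on D(V)={3,5,7} D(Y)={3,5,7}: V {3,5,7}->{3,5}; Y {3,5,7}->{5,7}
Constraint 2 (V < X) on D(V)={3,5} D(X)={4,5,6,7,8}: no change
Constraint 3 (V + Y = X) on D(V)={3,5} D(Y)={5,7} D(X)={4,5,6,7,8}: V {3,5}->{3}; Y {5,7}->{5}; X {4,5,6,7,8}->{8}
Constraint 4 (Y != X) on D(Y)={5} D(X)={8}: no change
So after constraint 4: D(X) = {8}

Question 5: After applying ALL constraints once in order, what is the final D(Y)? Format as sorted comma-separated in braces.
Answer: {5}

Derivation:
Constraint 1 (V < Y) on D(V)={3,5,7} D(Y)={3,5,7}: V {3,5,7}->{3,5}; Y {3,5,7}->{5,7}
Constraint 2 (V < X) on D(V)={3,5} D(X)={4,5,6,7,8}: no change
Constraint 3 (V + Y = X) on D(V)={3,5} D(Y)={5,7} D(X)={4,5,6,7,8}: V {3,5}->{3}; Y {5,7}->{5}; X {4,5,6,7,8}->{8}
Constraint 4 (Y != X) on D(Y)={5} D(X)={8}: no change
So after all 4 constraints: D(Y) = {5}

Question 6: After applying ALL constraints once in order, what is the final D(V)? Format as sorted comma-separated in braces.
Constraint 1 (V < Y) on D(V)={3,5,7} D(Y)={3,5,7}: V {3,5,7}->{3,5}; Y {3,5,7}->{5,7}
Constraint 2 (V < X) on D(V)={3,5} D(X)={4,5,6,7,8}: no change
Constraint 3 (V + Y = X) on D(V)={3,5} D(Y)={5,7} D(X)={4,5,6,7,8}: V {3,5}->{3}; Y {5,7}->{5}; X {4,5,6,7,8}->{8}
Constraint 4 (Y != X) on D(Y)={5} D(X)={8}: no change
So after all 4 constraints: D(V) = {3}

Answer: {3}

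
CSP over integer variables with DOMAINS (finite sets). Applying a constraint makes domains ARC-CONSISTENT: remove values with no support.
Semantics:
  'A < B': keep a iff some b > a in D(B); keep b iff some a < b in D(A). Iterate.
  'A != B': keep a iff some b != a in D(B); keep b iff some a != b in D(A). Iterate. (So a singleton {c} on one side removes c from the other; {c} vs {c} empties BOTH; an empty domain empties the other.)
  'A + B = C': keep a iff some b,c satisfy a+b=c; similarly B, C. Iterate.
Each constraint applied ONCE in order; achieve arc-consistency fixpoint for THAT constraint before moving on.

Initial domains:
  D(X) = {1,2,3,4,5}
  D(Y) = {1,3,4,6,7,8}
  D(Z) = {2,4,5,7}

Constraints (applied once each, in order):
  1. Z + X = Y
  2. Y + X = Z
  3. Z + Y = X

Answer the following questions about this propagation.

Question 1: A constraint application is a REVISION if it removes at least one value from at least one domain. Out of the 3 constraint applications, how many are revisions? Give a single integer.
Answer: 3

Derivation:
Constraint 1 (Z + X = Y) on D(Z)={2,4,5,7} D(X)={1,2,3,4,5} D(Y)={1,3,4,6,7,8}: Y {1,3,4,6,7,8}->{3,4,6,7,8} => REVISION
Constraint 2 (Y + X = Z) on D(Y)={3,4,6,7,8} D(X)={1,2,3,4,5} D(Z)={2,4,5,7}: Y {3,4,6,7,8}->{3,4,6}; X {1,2,3,4,5}->{1,2,3,4}; Z {2,4,5,7}->{4,5,7} => REVISION
Constraint 3 (Z + Y = X) on D(Z)={4,5,7} D(Y)={3,4,6} D(X)={1,2,3,4}: Z {4,5,7}->{}; Y {3,4,6}->{}; X {1,2,3,4}->{} => REVISION
Total revisions = 3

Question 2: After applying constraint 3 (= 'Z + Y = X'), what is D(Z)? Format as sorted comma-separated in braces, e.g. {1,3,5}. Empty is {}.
Constraint 1 (Z + X = Y) on D(Z)={2,4,5,7} D(X)={1,2,3,4,5} D(Y)={1,3,4,6,7,8}: Y {1,3,4,6,7,8}->{3,4,6,7,8}
Constraint 2 (Y + X = Z) on D(Y)={3,4,6,7,8} D(X)={1,2,3,4,5} D(Z)={2,4,5,7}: Y {3,4,6,7,8}->{3,4,6}; X {1,2,3,4,5}->{1,2,3,4}; Z {2,4,5,7}->{4,5,7}
Constraint 3 (Z + Y = X) on D(Z)={4,5,7} D(Y)={3,4,6} D(X)={1,2,3,4}: Z {4,5,7}->{}; Y {3,4,6}->{}; X {1,2,3,4}->{}
So after constraint 3: D(Z) = {}

Answer: {}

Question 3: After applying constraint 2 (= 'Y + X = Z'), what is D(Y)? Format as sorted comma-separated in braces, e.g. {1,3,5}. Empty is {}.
Answer: {3,4,6}

Derivation:
Constraint 1 (Z + X = Y) on D(Z)={2,4,5,7} D(X)={1,2,3,4,5} D(Y)={1,3,4,6,7,8}: Y {1,3,4,6,7,8}->{3,4,6,7,8}
Constraint 2 (Y + X = Z) on D(Y)={3,4,6,7,8} D(X)={1,2,3,4,5} D(Z)={2,4,5,7}: Y {3,4,6,7,8}->{3,4,6}; X {1,2,3,4,5}->{1,2,3,4}; Z {2,4,5,7}->{4,5,7}
So after constraint 2: D(Y) = {3,4,6}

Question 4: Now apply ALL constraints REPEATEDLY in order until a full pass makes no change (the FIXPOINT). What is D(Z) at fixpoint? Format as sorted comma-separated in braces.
Answer: {}

Derivation:
pass 0 (initial): D(Z)={2,4,5,7}
pass 1: X {1,2,3,4,5}->{}; Y {1,3,4,6,7,8}->{}; Z {2,4,5,7}->{}
pass 2: no change
Fixpoint after 2 passes: D(Z) = {}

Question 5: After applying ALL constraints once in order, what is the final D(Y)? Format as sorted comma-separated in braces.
Constraint 1 (Z + X = Y) on D(Z)={2,4,5,7} D(X)={1,2,3,4,5} D(Y)={1,3,4,6,7,8}: Y {1,3,4,6,7,8}->{3,4,6,7,8}
Constraint 2 (Y + X = Z) on D(Y)={3,4,6,7,8} D(X)={1,2,3,4,5} D(Z)={2,4,5,7}: Y {3,4,6,7,8}->{3,4,6}; X {1,2,3,4,5}->{1,2,3,4}; Z {2,4,5,7}->{4,5,7}
Constraint 3 (Z + Y = X) on D(Z)={4,5,7} D(Y)={3,4,6} D(X)={1,2,3,4}: Z {4,5,7}->{}; Y {3,4,6}->{}; X {1,2,3,4}->{}
So after all 3 constraints: D(Y) = {}

Answer: {}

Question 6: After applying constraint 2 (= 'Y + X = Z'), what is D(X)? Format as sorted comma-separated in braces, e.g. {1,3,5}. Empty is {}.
Constraint 1 (Z + X = Y) on D(Z)={2,4,5,7} D(X)={1,2,3,4,5} D(Y)={1,3,4,6,7,8}: Y {1,3,4,6,7,8}->{3,4,6,7,8}
Constraint 2 (Y + X = Z) on D(Y)={3,4,6,7,8} D(X)={1,2,3,4,5} D(Z)={2,4,5,7}: Y {3,4,6,7,8}->{3,4,6}; X {1,2,3,4,5}->{1,2,3,4}; Z {2,4,5,7}->{4,5,7}
So after constraint 2: D(X) = {1,2,3,4}

Answer: {1,2,3,4}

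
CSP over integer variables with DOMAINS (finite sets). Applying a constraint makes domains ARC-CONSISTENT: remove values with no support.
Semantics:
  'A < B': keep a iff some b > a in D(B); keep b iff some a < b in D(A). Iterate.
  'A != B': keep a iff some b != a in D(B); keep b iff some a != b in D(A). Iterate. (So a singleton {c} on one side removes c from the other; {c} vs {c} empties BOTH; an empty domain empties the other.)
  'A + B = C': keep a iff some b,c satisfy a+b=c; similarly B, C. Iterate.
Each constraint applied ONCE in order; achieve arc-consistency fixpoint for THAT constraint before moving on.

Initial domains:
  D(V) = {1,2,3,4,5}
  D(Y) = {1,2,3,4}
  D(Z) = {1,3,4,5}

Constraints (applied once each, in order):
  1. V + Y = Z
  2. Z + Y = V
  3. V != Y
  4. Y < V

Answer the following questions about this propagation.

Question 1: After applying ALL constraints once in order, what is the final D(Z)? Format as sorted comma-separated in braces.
Constraint 1 (V + Y = Z) on D(V)={1,2,3,4,5} D(Y)={1,2,3,4} D(Z)={1,3,4,5}: V {1,2,3,4,5}->{1,2,3,4}; Z {1,3,4,5}->{3,4,5}
Constraint 2 (Z + Y = V) on D(Z)={3,4,5} D(Y)={1,2,3,4} D(V)={1,2,3,4}: Z {3,4,5}->{3}; Y {1,2,3,4}->{1}; V {1,2,3,4}->{4}
Constraint 3 (V != Y) on D(V)={4} D(Y)={1}: no change
Constraint 4 (Y < V) on D(Y)={1} D(V)={4}: no change
So after all 4 constraints: D(Z) = {3}

Answer: {3}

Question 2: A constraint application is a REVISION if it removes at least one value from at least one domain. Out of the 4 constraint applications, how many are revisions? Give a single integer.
Constraint 1 (V + Y = Z) on D(V)={1,2,3,4,5} D(Y)={1,2,3,4} D(Z)={1,3,4,5}: V {1,2,3,4,5}->{1,2,3,4}; Z {1,3,4,5}->{3,4,5} => REVISION
Constraint 2 (Z + Y = V) on D(Z)={3,4,5} D(Y)={1,2,3,4} D(V)={1,2,3,4}: Z {3,4,5}->{3}; Y {1,2,3,4}->{1}; V {1,2,3,4}->{4} => REVISION
Constraint 3 (V != Y) on D(V)={4} D(Y)={1}: no change => not a revision
Constraint 4 (Y < V) on D(Y)={1} D(V)={4}: no change => not a revision
Total revisions = 2

Answer: 2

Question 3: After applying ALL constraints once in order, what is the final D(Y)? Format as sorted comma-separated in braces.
Constraint 1 (V + Y = Z) on D(V)={1,2,3,4,5} D(Y)={1,2,3,4} D(Z)={1,3,4,5}: V {1,2,3,4,5}->{1,2,3,4}; Z {1,3,4,5}->{3,4,5}
Constraint 2 (Z + Y = V) on D(Z)={3,4,5} D(Y)={1,2,3,4} D(V)={1,2,3,4}: Z {3,4,5}->{3}; Y {1,2,3,4}->{1}; V {1,2,3,4}->{4}
Constraint 3 (V != Y) on D(V)={4} D(Y)={1}: no change
Constraint 4 (Y < V) on D(Y)={1} D(V)={4}: no change
So after all 4 constraints: D(Y) = {1}

Answer: {1}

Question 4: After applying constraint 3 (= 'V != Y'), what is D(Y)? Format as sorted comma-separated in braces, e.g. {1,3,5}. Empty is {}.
Answer: {1}

Derivation:
Constraint 1 (V + Y = Z) on D(V)={1,2,3,4,5} D(Y)={1,2,3,4} D(Z)={1,3,4,5}: V {1,2,3,4,5}->{1,2,3,4}; Z {1,3,4,5}->{3,4,5}
Constraint 2 (Z + Y = V) on D(Z)={3,4,5} D(Y)={1,2,3,4} D(V)={1,2,3,4}: Z {3,4,5}->{3}; Y {1,2,3,4}->{1}; V {1,2,3,4}->{4}
Constraint 3 (V != Y) on D(V)={4} D(Y)={1}: no change
So after constraint 3: D(Y) = {1}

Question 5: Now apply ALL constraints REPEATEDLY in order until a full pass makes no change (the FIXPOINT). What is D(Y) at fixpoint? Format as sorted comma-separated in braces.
Answer: {}

Derivation:
pass 0 (initial): D(Y)={1,2,3,4}
pass 1: V {1,2,3,4,5}->{4}; Y {1,2,3,4}->{1}; Z {1,3,4,5}->{3}
pass 2: V {4}->{}; Y {1}->{}; Z {3}->{}
pass 3: no change
Fixpoint after 3 passes: D(Y) = {}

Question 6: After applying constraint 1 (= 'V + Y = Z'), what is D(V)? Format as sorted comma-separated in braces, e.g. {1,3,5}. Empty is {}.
Answer: {1,2,3,4}

Derivation:
Constraint 1 (V + Y = Z) on D(V)={1,2,3,4,5} D(Y)={1,2,3,4} D(Z)={1,3,4,5}: V {1,2,3,4,5}->{1,2,3,4}; Z {1,3,4,5}->{3,4,5}
So after constraint 1: D(V) = {1,2,3,4}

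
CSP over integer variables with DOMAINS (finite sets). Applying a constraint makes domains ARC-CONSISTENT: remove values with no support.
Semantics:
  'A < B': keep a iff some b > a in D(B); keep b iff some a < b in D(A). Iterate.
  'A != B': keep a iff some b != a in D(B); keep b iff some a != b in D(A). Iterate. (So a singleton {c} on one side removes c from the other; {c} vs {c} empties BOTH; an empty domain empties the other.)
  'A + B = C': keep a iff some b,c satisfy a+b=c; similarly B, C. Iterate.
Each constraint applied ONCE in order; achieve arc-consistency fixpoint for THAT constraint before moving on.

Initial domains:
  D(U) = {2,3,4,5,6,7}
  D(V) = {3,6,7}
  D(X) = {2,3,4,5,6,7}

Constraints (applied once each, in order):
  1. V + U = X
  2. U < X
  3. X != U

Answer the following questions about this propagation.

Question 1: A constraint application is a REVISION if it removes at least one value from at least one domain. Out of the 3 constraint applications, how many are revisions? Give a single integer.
Answer: 1

Derivation:
Constraint 1 (V + U = X) on D(V)={3,6,7} D(U)={2,3,4,5,6,7} D(X)={2,3,4,5,6,7}: V {3,6,7}->{3}; U {2,3,4,5,6,7}->{2,3,4}; X {2,3,4,5,6,7}->{5,6,7} => REVISION
Constraint 2 (U < X) on D(U)={2,3,4} D(X)={5,6,7}: no change => not a revision
Constraint 3 (X != U) on D(X)={5,6,7} D(U)={2,3,4}: no change => not a revision
Total revisions = 1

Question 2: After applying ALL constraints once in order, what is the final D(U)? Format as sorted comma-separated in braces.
Constraint 1 (V + U = X) on D(V)={3,6,7} D(U)={2,3,4,5,6,7} D(X)={2,3,4,5,6,7}: V {3,6,7}->{3}; U {2,3,4,5,6,7}->{2,3,4}; X {2,3,4,5,6,7}->{5,6,7}
Constraint 2 (U < X) on D(U)={2,3,4} D(X)={5,6,7}: no change
Constraint 3 (X != U) on D(X)={5,6,7} D(U)={2,3,4}: no change
So after all 3 constraints: D(U) = {2,3,4}

Answer: {2,3,4}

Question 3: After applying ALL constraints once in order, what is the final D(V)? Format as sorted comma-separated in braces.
Constraint 1 (V + U = X) on D(V)={3,6,7} D(U)={2,3,4,5,6,7} D(X)={2,3,4,5,6,7}: V {3,6,7}->{3}; U {2,3,4,5,6,7}->{2,3,4}; X {2,3,4,5,6,7}->{5,6,7}
Constraint 2 (U < X) on D(U)={2,3,4} D(X)={5,6,7}: no change
Constraint 3 (X != U) on D(X)={5,6,7} D(U)={2,3,4}: no change
So after all 3 constraints: D(V) = {3}

Answer: {3}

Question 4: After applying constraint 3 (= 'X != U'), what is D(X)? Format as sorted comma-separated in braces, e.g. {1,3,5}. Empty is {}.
Constraint 1 (V + U = X) on D(V)={3,6,7} D(U)={2,3,4,5,6,7} D(X)={2,3,4,5,6,7}: V {3,6,7}->{3}; U {2,3,4,5,6,7}->{2,3,4}; X {2,3,4,5,6,7}->{5,6,7}
Constraint 2 (U < X) on D(U)={2,3,4} D(X)={5,6,7}: no change
Constraint 3 (X != U) on D(X)={5,6,7} D(U)={2,3,4}: no change
So after constraint 3: D(X) = {5,6,7}

Answer: {5,6,7}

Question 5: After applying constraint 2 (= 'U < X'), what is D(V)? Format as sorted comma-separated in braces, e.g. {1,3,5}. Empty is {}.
Answer: {3}

Derivation:
Constraint 1 (V + U = X) on D(V)={3,6,7} D(U)={2,3,4,5,6,7} D(X)={2,3,4,5,6,7}: V {3,6,7}->{3}; U {2,3,4,5,6,7}->{2,3,4}; X {2,3,4,5,6,7}->{5,6,7}
Constraint 2 (U < X) on D(U)={2,3,4} D(X)={5,6,7}: no change
So after constraint 2: D(V) = {3}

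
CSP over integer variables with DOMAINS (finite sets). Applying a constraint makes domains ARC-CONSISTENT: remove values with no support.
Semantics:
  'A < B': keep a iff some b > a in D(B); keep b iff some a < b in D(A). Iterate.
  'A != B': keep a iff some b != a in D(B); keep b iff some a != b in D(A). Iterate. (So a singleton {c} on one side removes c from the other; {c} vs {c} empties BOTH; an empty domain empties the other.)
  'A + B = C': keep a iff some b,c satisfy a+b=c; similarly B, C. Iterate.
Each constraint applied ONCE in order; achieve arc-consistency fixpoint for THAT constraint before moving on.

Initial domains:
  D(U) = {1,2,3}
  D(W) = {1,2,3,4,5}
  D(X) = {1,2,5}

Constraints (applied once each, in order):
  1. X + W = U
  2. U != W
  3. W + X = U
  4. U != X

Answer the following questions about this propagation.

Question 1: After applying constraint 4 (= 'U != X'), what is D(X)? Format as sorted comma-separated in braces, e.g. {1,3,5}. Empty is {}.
Answer: {1,2}

Derivation:
Constraint 1 (X + W = U) on D(X)={1,2,5} D(W)={1,2,3,4,5} D(U)={1,2,3}: X {1,2,5}->{1,2}; W {1,2,3,4,5}->{1,2}; U {1,2,3}->{2,3}
Constraint 2 (U != W) on D(U)={2,3} D(W)={1,2}: no change
Constraint 3 (W + X = U) on D(W)={1,2} D(X)={1,2} D(U)={2,3}: no change
Constraint 4 (U != X) on D(U)={2,3} D(X)={1,2}: no change
So after constraint 4: D(X) = {1,2}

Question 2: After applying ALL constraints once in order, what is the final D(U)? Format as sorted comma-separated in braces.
Answer: {2,3}

Derivation:
Constraint 1 (X + W = U) on D(X)={1,2,5} D(W)={1,2,3,4,5} D(U)={1,2,3}: X {1,2,5}->{1,2}; W {1,2,3,4,5}->{1,2}; U {1,2,3}->{2,3}
Constraint 2 (U != W) on D(U)={2,3} D(W)={1,2}: no change
Constraint 3 (W + X = U) on D(W)={1,2} D(X)={1,2} D(U)={2,3}: no change
Constraint 4 (U != X) on D(U)={2,3} D(X)={1,2}: no change
So after all 4 constraints: D(U) = {2,3}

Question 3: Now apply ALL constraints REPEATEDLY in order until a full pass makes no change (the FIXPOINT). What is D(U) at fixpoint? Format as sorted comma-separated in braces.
Answer: {2,3}

Derivation:
pass 0 (initial): D(U)={1,2,3}
pass 1: U {1,2,3}->{2,3}; W {1,2,3,4,5}->{1,2}; X {1,2,5}->{1,2}
pass 2: no change
Fixpoint after 2 passes: D(U) = {2,3}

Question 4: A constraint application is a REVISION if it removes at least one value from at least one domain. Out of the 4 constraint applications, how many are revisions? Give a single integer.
Answer: 1

Derivation:
Constraint 1 (X + W = U) on D(X)={1,2,5} D(W)={1,2,3,4,5} D(U)={1,2,3}: X {1,2,5}->{1,2}; W {1,2,3,4,5}->{1,2}; U {1,2,3}->{2,3} => REVISION
Constraint 2 (U != W) on D(U)={2,3} D(W)={1,2}: no change => not a revision
Constraint 3 (W + X = U) on D(W)={1,2} D(X)={1,2} D(U)={2,3}: no change => not a revision
Constraint 4 (U != X) on D(U)={2,3} D(X)={1,2}: no change => not a revision
Total revisions = 1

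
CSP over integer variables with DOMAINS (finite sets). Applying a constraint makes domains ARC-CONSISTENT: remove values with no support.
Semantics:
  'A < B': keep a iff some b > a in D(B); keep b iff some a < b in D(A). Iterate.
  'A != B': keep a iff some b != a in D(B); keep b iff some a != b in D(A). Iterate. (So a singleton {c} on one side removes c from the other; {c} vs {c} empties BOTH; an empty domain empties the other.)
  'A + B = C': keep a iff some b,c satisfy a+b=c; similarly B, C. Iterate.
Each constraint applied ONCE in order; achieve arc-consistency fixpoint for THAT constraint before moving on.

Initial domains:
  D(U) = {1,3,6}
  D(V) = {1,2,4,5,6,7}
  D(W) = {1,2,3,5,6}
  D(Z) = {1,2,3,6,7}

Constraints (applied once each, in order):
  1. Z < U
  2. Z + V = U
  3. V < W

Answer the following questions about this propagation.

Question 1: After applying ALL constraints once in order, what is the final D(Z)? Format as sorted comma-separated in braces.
Answer: {1,2}

Derivation:
Constraint 1 (Z < U) on D(Z)={1,2,3,6,7} D(U)={1,3,6}: Z {1,2,3,6,7}->{1,2,3}; U {1,3,6}->{3,6}
Constraint 2 (Z + V = U) on D(Z)={1,2,3} D(V)={1,2,4,5,6,7} D(U)={3,6}: Z {1,2,3}->{1,2}; V {1,2,4,5,6,7}->{1,2,4,5}
Constraint 3 (V < W) on D(V)={1,2,4,5} D(W)={1,2,3,5,6}: W {1,2,3,5,6}->{2,3,5,6}
So after all 3 constraints: D(Z) = {1,2}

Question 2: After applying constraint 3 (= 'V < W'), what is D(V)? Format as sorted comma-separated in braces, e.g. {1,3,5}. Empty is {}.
Answer: {1,2,4,5}

Derivation:
Constraint 1 (Z < U) on D(Z)={1,2,3,6,7} D(U)={1,3,6}: Z {1,2,3,6,7}->{1,2,3}; U {1,3,6}->{3,6}
Constraint 2 (Z + V = U) on D(Z)={1,2,3} D(V)={1,2,4,5,6,7} D(U)={3,6}: Z {1,2,3}->{1,2}; V {1,2,4,5,6,7}->{1,2,4,5}
Constraint 3 (V < W) on D(V)={1,2,4,5} D(W)={1,2,3,5,6}: W {1,2,3,5,6}->{2,3,5,6}
So after constraint 3: D(V) = {1,2,4,5}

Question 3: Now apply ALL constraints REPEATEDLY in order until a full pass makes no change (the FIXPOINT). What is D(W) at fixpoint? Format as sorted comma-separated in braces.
Answer: {2,3,5,6}

Derivation:
pass 0 (initial): D(W)={1,2,3,5,6}
pass 1: U {1,3,6}->{3,6}; V {1,2,4,5,6,7}->{1,2,4,5}; W {1,2,3,5,6}->{2,3,5,6}; Z {1,2,3,6,7}->{1,2}
pass 2: no change
Fixpoint after 2 passes: D(W) = {2,3,5,6}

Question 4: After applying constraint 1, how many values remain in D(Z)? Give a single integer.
Answer: 3

Derivation:
Constraint 1 (Z < U) on D(Z)={1,2,3,6,7} D(U)={1,3,6}: Z {1,2,3,6,7}->{1,2,3}; U {1,3,6}->{3,6}
So after constraint 1: D(Z)={1,2,3}, size = 3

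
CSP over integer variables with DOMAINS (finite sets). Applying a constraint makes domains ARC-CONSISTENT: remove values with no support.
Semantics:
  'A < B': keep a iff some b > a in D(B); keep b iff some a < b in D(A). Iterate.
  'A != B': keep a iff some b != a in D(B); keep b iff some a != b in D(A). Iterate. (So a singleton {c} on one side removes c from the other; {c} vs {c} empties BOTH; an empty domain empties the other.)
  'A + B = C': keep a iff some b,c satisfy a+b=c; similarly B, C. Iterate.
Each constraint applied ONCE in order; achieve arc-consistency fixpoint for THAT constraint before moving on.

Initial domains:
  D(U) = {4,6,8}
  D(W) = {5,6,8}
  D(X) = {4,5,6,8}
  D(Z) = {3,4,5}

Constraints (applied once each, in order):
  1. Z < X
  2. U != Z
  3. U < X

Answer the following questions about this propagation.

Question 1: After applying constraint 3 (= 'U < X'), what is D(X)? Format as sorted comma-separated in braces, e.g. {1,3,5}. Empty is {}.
Answer: {5,6,8}

Derivation:
Constraint 1 (Z < X) on D(Z)={3,4,5} D(X)={4,5,6,8}: no change
Constraint 2 (U != Z) on D(U)={4,6,8} D(Z)={3,4,5}: no change
Constraint 3 (U < X) on D(U)={4,6,8} D(X)={4,5,6,8}: U {4,6,8}->{4,6}; X {4,5,6,8}->{5,6,8}
So after constraint 3: D(X) = {5,6,8}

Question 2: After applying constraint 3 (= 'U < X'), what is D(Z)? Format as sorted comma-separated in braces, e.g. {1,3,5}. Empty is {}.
Constraint 1 (Z < X) on D(Z)={3,4,5} D(X)={4,5,6,8}: no change
Constraint 2 (U != Z) on D(U)={4,6,8} D(Z)={3,4,5}: no change
Constraint 3 (U < X) on D(U)={4,6,8} D(X)={4,5,6,8}: U {4,6,8}->{4,6}; X {4,5,6,8}->{5,6,8}
So after constraint 3: D(Z) = {3,4,5}

Answer: {3,4,5}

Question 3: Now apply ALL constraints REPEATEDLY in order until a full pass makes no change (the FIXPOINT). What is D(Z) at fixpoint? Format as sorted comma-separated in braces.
pass 0 (initial): D(Z)={3,4,5}
pass 1: U {4,6,8}->{4,6}; X {4,5,6,8}->{5,6,8}
pass 2: no change
Fixpoint after 2 passes: D(Z) = {3,4,5}

Answer: {3,4,5}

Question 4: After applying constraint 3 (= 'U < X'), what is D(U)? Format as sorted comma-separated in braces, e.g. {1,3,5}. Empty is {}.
Answer: {4,6}

Derivation:
Constraint 1 (Z < X) on D(Z)={3,4,5} D(X)={4,5,6,8}: no change
Constraint 2 (U != Z) on D(U)={4,6,8} D(Z)={3,4,5}: no change
Constraint 3 (U < X) on D(U)={4,6,8} D(X)={4,5,6,8}: U {4,6,8}->{4,6}; X {4,5,6,8}->{5,6,8}
So after constraint 3: D(U) = {4,6}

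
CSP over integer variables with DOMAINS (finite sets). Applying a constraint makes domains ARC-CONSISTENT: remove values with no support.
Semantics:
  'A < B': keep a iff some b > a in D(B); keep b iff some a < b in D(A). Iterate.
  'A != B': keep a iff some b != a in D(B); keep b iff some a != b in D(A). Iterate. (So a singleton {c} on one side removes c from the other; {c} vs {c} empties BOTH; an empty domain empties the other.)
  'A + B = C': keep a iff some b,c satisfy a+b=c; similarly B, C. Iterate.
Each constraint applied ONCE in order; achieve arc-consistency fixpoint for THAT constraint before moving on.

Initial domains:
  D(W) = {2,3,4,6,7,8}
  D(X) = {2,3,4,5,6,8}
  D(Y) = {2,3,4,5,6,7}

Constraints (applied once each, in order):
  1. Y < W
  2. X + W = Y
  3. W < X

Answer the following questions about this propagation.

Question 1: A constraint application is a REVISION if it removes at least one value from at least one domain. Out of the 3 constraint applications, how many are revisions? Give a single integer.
Constraint 1 (Y < W) on D(Y)={2,3,4,5,6,7} D(W)={2,3,4,6,7,8}: W {2,3,4,6,7,8}->{3,4,6,7,8} => REVISION
Constraint 2 (X + W = Y) on D(X)={2,3,4,5,6,8} D(W)={3,4,6,7,8} D(Y)={2,3,4,5,6,7}: X {2,3,4,5,6,8}->{2,3,4}; W {3,4,6,7,8}->{3,4}; Y {2,3,4,5,6,7}->{5,6,7} => REVISION
Constraint 3 (W < X) on D(W)={3,4} D(X)={2,3,4}: W {3,4}->{3}; X {2,3,4}->{4} => REVISION
Total revisions = 3

Answer: 3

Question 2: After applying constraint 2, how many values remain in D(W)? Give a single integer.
Answer: 2

Derivation:
Constraint 1 (Y < W) on D(Y)={2,3,4,5,6,7} D(W)={2,3,4,6,7,8}: W {2,3,4,6,7,8}->{3,4,6,7,8}
Constraint 2 (X + W = Y) on D(X)={2,3,4,5,6,8} D(W)={3,4,6,7,8} D(Y)={2,3,4,5,6,7}: X {2,3,4,5,6,8}->{2,3,4}; W {3,4,6,7,8}->{3,4}; Y {2,3,4,5,6,7}->{5,6,7}
So after constraint 2: D(W)={3,4}, size = 2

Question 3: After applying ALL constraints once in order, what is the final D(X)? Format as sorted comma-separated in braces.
Constraint 1 (Y < W) on D(Y)={2,3,4,5,6,7} D(W)={2,3,4,6,7,8}: W {2,3,4,6,7,8}->{3,4,6,7,8}
Constraint 2 (X + W = Y) on D(X)={2,3,4,5,6,8} D(W)={3,4,6,7,8} D(Y)={2,3,4,5,6,7}: X {2,3,4,5,6,8}->{2,3,4}; W {3,4,6,7,8}->{3,4}; Y {2,3,4,5,6,7}->{5,6,7}
Constraint 3 (W < X) on D(W)={3,4} D(X)={2,3,4}: W {3,4}->{3}; X {2,3,4}->{4}
So after all 3 constraints: D(X) = {4}

Answer: {4}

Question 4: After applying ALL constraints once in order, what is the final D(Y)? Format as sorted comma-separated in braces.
Answer: {5,6,7}

Derivation:
Constraint 1 (Y < W) on D(Y)={2,3,4,5,6,7} D(W)={2,3,4,6,7,8}: W {2,3,4,6,7,8}->{3,4,6,7,8}
Constraint 2 (X + W = Y) on D(X)={2,3,4,5,6,8} D(W)={3,4,6,7,8} D(Y)={2,3,4,5,6,7}: X {2,3,4,5,6,8}->{2,3,4}; W {3,4,6,7,8}->{3,4}; Y {2,3,4,5,6,7}->{5,6,7}
Constraint 3 (W < X) on D(W)={3,4} D(X)={2,3,4}: W {3,4}->{3}; X {2,3,4}->{4}
So after all 3 constraints: D(Y) = {5,6,7}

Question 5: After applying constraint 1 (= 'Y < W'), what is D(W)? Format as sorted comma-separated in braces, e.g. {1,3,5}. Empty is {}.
Constraint 1 (Y < W) on D(Y)={2,3,4,5,6,7} D(W)={2,3,4,6,7,8}: W {2,3,4,6,7,8}->{3,4,6,7,8}
So after constraint 1: D(W) = {3,4,6,7,8}

Answer: {3,4,6,7,8}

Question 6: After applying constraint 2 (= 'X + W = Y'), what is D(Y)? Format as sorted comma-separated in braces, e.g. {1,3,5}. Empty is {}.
Constraint 1 (Y < W) on D(Y)={2,3,4,5,6,7} D(W)={2,3,4,6,7,8}: W {2,3,4,6,7,8}->{3,4,6,7,8}
Constraint 2 (X + W = Y) on D(X)={2,3,4,5,6,8} D(W)={3,4,6,7,8} D(Y)={2,3,4,5,6,7}: X {2,3,4,5,6,8}->{2,3,4}; W {3,4,6,7,8}->{3,4}; Y {2,3,4,5,6,7}->{5,6,7}
So after constraint 2: D(Y) = {5,6,7}

Answer: {5,6,7}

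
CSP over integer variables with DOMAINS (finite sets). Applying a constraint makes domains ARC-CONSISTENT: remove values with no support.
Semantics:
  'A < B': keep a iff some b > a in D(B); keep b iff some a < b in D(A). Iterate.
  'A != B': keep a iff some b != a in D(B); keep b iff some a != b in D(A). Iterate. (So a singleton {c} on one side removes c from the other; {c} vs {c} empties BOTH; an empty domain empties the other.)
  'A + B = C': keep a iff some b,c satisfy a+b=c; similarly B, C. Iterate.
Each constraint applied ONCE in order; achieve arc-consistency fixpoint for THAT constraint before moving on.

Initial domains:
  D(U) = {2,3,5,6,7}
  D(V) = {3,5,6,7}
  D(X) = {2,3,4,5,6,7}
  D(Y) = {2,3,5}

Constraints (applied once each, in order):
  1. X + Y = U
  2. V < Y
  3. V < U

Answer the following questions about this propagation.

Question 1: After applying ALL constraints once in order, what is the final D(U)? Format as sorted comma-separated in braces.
Constraint 1 (X + Y = U) on D(X)={2,3,4,5,6,7} D(Y)={2,3,5} D(U)={2,3,5,6,7}: X {2,3,4,5,6,7}->{2,3,4,5}; U {2,3,5,6,7}->{5,6,7}
Constraint 2 (V < Y) on D(V)={3,5,6,7} D(Y)={2,3,5}: V {3,5,6,7}->{3}; Y {2,3,5}->{5}
Constraint 3 (V < U) on D(V)={3} D(U)={5,6,7}: no change
So after all 3 constraints: D(U) = {5,6,7}

Answer: {5,6,7}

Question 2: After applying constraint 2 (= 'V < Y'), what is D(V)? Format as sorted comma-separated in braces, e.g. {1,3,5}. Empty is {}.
Constraint 1 (X + Y = U) on D(X)={2,3,4,5,6,7} D(Y)={2,3,5} D(U)={2,3,5,6,7}: X {2,3,4,5,6,7}->{2,3,4,5}; U {2,3,5,6,7}->{5,6,7}
Constraint 2 (V < Y) on D(V)={3,5,6,7} D(Y)={2,3,5}: V {3,5,6,7}->{3}; Y {2,3,5}->{5}
So after constraint 2: D(V) = {3}

Answer: {3}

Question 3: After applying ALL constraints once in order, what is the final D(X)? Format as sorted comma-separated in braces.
Answer: {2,3,4,5}

Derivation:
Constraint 1 (X + Y = U) on D(X)={2,3,4,5,6,7} D(Y)={2,3,5} D(U)={2,3,5,6,7}: X {2,3,4,5,6,7}->{2,3,4,5}; U {2,3,5,6,7}->{5,6,7}
Constraint 2 (V < Y) on D(V)={3,5,6,7} D(Y)={2,3,5}: V {3,5,6,7}->{3}; Y {2,3,5}->{5}
Constraint 3 (V < U) on D(V)={3} D(U)={5,6,7}: no change
So after all 3 constraints: D(X) = {2,3,4,5}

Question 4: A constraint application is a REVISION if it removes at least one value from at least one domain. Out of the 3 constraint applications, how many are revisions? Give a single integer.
Constraint 1 (X + Y = U) on D(X)={2,3,4,5,6,7} D(Y)={2,3,5} D(U)={2,3,5,6,7}: X {2,3,4,5,6,7}->{2,3,4,5}; U {2,3,5,6,7}->{5,6,7} => REVISION
Constraint 2 (V < Y) on D(V)={3,5,6,7} D(Y)={2,3,5}: V {3,5,6,7}->{3}; Y {2,3,5}->{5} => REVISION
Constraint 3 (V < U) on D(V)={3} D(U)={5,6,7}: no change => not a revision
Total revisions = 2

Answer: 2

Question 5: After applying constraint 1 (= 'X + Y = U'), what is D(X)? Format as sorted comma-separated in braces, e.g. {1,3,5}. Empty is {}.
Answer: {2,3,4,5}

Derivation:
Constraint 1 (X + Y = U) on D(X)={2,3,4,5,6,7} D(Y)={2,3,5} D(U)={2,3,5,6,7}: X {2,3,4,5,6,7}->{2,3,4,5}; U {2,3,5,6,7}->{5,6,7}
So after constraint 1: D(X) = {2,3,4,5}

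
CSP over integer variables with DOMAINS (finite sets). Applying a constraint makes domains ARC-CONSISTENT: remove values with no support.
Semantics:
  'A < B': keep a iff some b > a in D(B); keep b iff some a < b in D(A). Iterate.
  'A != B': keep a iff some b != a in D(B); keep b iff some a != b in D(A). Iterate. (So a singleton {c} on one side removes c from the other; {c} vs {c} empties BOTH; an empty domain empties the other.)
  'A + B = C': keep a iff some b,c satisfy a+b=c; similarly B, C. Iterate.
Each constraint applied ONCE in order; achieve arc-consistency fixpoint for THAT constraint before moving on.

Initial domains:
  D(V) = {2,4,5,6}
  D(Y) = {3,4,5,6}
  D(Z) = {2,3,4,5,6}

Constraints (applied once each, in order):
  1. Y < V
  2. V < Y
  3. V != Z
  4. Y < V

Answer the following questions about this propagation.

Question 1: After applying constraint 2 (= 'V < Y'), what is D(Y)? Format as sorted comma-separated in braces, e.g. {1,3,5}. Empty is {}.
Answer: {5}

Derivation:
Constraint 1 (Y < V) on D(Y)={3,4,5,6} D(V)={2,4,5,6}: Y {3,4,5,6}->{3,4,5}; V {2,4,5,6}->{4,5,6}
Constraint 2 (V < Y) on D(V)={4,5,6} D(Y)={3,4,5}: V {4,5,6}->{4}; Y {3,4,5}->{5}
So after constraint 2: D(Y) = {5}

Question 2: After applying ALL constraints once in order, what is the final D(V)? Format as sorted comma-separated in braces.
Answer: {}

Derivation:
Constraint 1 (Y < V) on D(Y)={3,4,5,6} D(V)={2,4,5,6}: Y {3,4,5,6}->{3,4,5}; V {2,4,5,6}->{4,5,6}
Constraint 2 (V < Y) on D(V)={4,5,6} D(Y)={3,4,5}: V {4,5,6}->{4}; Y {3,4,5}->{5}
Constraint 3 (V != Z) on D(V)={4} D(Z)={2,3,4,5,6}: Z {2,3,4,5,6}->{2,3,5,6}
Constraint 4 (Y < V) on D(Y)={5} D(V)={4}: Y {5}->{}; V {4}->{}
So after all 4 constraints: D(V) = {}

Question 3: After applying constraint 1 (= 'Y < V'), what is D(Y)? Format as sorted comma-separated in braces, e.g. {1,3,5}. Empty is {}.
Constraint 1 (Y < V) on D(Y)={3,4,5,6} D(V)={2,4,5,6}: Y {3,4,5,6}->{3,4,5}; V {2,4,5,6}->{4,5,6}
So after constraint 1: D(Y) = {3,4,5}

Answer: {3,4,5}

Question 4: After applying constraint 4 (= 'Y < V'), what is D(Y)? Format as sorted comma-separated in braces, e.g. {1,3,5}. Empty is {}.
Constraint 1 (Y < V) on D(Y)={3,4,5,6} D(V)={2,4,5,6}: Y {3,4,5,6}->{3,4,5}; V {2,4,5,6}->{4,5,6}
Constraint 2 (V < Y) on D(V)={4,5,6} D(Y)={3,4,5}: V {4,5,6}->{4}; Y {3,4,5}->{5}
Constraint 3 (V != Z) on D(V)={4} D(Z)={2,3,4,5,6}: Z {2,3,4,5,6}->{2,3,5,6}
Constraint 4 (Y < V) on D(Y)={5} D(V)={4}: Y {5}->{}; V {4}->{}
So after constraint 4: D(Y) = {}

Answer: {}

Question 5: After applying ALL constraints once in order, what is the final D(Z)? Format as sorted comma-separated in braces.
Answer: {2,3,5,6}

Derivation:
Constraint 1 (Y < V) on D(Y)={3,4,5,6} D(V)={2,4,5,6}: Y {3,4,5,6}->{3,4,5}; V {2,4,5,6}->{4,5,6}
Constraint 2 (V < Y) on D(V)={4,5,6} D(Y)={3,4,5}: V {4,5,6}->{4}; Y {3,4,5}->{5}
Constraint 3 (V != Z) on D(V)={4} D(Z)={2,3,4,5,6}: Z {2,3,4,5,6}->{2,3,5,6}
Constraint 4 (Y < V) on D(Y)={5} D(V)={4}: Y {5}->{}; V {4}->{}
So after all 4 constraints: D(Z) = {2,3,5,6}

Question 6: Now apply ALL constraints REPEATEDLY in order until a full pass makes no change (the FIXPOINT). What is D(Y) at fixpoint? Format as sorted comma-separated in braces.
Answer: {}

Derivation:
pass 0 (initial): D(Y)={3,4,5,6}
pass 1: V {2,4,5,6}->{}; Y {3,4,5,6}->{}; Z {2,3,4,5,6}->{2,3,5,6}
pass 2: Z {2,3,5,6}->{}
pass 3: no change
Fixpoint after 3 passes: D(Y) = {}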